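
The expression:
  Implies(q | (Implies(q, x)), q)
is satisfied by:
  {q: True}


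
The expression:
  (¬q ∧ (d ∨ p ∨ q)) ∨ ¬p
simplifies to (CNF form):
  ¬p ∨ ¬q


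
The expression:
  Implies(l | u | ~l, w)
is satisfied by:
  {w: True}


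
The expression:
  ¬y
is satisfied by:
  {y: False}


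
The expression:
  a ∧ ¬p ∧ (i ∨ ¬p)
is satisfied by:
  {a: True, p: False}


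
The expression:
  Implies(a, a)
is always true.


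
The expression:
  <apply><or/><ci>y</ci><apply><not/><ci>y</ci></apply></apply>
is always true.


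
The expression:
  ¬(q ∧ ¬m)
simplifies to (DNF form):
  m ∨ ¬q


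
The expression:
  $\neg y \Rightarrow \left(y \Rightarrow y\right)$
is always true.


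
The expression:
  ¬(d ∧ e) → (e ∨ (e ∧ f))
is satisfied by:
  {e: True}


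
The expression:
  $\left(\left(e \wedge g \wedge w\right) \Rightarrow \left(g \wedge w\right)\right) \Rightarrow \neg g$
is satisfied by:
  {g: False}


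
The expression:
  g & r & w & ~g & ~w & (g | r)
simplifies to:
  False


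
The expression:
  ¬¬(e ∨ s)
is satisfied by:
  {e: True, s: True}
  {e: True, s: False}
  {s: True, e: False}


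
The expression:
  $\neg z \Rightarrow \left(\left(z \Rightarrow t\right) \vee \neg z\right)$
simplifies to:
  $\text{True}$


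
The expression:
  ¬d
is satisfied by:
  {d: False}


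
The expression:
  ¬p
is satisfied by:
  {p: False}


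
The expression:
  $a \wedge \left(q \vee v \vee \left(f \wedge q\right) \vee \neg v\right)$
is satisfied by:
  {a: True}


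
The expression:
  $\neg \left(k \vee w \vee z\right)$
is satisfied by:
  {w: False, z: False, k: False}


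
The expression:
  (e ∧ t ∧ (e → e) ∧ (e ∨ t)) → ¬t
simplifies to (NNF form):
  ¬e ∨ ¬t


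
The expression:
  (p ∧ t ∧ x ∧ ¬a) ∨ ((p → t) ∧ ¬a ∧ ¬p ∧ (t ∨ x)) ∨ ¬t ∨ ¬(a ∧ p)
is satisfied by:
  {p: False, t: False, a: False}
  {a: True, p: False, t: False}
  {t: True, p: False, a: False}
  {a: True, t: True, p: False}
  {p: True, a: False, t: False}
  {a: True, p: True, t: False}
  {t: True, p: True, a: False}


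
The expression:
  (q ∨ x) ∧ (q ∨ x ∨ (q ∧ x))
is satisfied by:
  {x: True, q: True}
  {x: True, q: False}
  {q: True, x: False}


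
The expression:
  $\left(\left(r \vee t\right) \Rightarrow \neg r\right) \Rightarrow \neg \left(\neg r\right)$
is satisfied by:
  {r: True}


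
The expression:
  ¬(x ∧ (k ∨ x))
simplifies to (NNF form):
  ¬x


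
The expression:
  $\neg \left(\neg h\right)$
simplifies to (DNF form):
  $h$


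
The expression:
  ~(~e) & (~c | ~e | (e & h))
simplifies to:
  e & (h | ~c)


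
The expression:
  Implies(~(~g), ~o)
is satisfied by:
  {g: False, o: False}
  {o: True, g: False}
  {g: True, o: False}


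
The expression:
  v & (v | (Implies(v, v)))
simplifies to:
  v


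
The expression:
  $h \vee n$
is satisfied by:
  {n: True, h: True}
  {n: True, h: False}
  {h: True, n: False}


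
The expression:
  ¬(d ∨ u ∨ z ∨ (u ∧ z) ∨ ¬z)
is never true.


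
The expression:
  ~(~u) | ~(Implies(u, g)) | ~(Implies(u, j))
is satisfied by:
  {u: True}


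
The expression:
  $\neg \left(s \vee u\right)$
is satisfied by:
  {u: False, s: False}


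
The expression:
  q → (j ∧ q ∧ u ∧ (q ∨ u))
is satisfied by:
  {u: True, j: True, q: False}
  {u: True, j: False, q: False}
  {j: True, u: False, q: False}
  {u: False, j: False, q: False}
  {q: True, u: True, j: True}


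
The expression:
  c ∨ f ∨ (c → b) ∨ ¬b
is always true.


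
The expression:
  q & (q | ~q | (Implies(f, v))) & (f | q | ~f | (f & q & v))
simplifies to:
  q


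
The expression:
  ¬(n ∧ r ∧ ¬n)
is always true.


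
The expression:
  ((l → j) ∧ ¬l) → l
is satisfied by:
  {l: True}


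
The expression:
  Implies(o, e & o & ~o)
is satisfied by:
  {o: False}


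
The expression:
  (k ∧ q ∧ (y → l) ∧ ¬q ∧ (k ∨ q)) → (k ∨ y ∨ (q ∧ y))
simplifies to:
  True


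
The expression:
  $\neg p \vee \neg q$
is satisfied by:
  {p: False, q: False}
  {q: True, p: False}
  {p: True, q: False}


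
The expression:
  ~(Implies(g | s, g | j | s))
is never true.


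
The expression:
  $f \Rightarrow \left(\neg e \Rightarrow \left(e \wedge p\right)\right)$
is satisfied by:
  {e: True, f: False}
  {f: False, e: False}
  {f: True, e: True}


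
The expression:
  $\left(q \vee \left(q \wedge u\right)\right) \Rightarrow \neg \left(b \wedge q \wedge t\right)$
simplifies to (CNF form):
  $\neg b \vee \neg q \vee \neg t$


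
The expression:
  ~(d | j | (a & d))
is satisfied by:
  {d: False, j: False}


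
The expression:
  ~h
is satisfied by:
  {h: False}


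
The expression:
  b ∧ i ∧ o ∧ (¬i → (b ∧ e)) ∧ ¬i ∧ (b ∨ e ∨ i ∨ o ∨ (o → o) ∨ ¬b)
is never true.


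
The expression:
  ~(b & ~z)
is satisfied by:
  {z: True, b: False}
  {b: False, z: False}
  {b: True, z: True}


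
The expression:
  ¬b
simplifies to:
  ¬b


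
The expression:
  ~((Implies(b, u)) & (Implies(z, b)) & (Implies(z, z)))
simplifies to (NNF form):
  (b & ~u) | (z & ~b)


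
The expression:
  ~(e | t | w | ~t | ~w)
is never true.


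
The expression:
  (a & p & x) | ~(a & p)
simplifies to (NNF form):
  x | ~a | ~p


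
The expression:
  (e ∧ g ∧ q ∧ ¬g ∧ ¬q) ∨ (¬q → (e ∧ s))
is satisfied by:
  {q: True, s: True, e: True}
  {q: True, s: True, e: False}
  {q: True, e: True, s: False}
  {q: True, e: False, s: False}
  {s: True, e: True, q: False}


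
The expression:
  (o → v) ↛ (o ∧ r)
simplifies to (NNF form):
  (v ∧ ¬r) ∨ ¬o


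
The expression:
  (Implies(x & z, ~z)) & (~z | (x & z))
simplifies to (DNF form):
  ~z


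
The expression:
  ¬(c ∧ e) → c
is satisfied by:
  {c: True}


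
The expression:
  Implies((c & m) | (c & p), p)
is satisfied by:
  {p: True, m: False, c: False}
  {m: False, c: False, p: False}
  {c: True, p: True, m: False}
  {c: True, m: False, p: False}
  {p: True, m: True, c: False}
  {m: True, p: False, c: False}
  {c: True, m: True, p: True}


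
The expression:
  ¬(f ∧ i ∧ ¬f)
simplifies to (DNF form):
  True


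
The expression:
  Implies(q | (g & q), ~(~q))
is always true.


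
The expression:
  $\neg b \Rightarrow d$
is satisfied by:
  {b: True, d: True}
  {b: True, d: False}
  {d: True, b: False}


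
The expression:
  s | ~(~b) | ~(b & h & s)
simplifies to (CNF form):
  True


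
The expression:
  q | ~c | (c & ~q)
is always true.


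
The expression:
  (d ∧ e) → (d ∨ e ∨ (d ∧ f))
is always true.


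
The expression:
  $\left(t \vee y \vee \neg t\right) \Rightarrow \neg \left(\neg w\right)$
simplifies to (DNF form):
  $w$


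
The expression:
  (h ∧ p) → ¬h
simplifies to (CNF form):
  ¬h ∨ ¬p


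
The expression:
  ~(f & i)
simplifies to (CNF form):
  ~f | ~i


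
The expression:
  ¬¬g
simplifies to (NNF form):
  g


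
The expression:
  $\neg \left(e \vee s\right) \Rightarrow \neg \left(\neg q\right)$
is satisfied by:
  {q: True, e: True, s: True}
  {q: True, e: True, s: False}
  {q: True, s: True, e: False}
  {q: True, s: False, e: False}
  {e: True, s: True, q: False}
  {e: True, s: False, q: False}
  {s: True, e: False, q: False}


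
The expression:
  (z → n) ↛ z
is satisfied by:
  {z: False}


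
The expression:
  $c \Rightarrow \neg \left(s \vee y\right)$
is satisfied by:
  {s: False, c: False, y: False}
  {y: True, s: False, c: False}
  {s: True, y: False, c: False}
  {y: True, s: True, c: False}
  {c: True, y: False, s: False}


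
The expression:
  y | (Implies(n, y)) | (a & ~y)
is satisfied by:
  {a: True, y: True, n: False}
  {a: True, n: False, y: False}
  {y: True, n: False, a: False}
  {y: False, n: False, a: False}
  {a: True, y: True, n: True}
  {a: True, n: True, y: False}
  {y: True, n: True, a: False}


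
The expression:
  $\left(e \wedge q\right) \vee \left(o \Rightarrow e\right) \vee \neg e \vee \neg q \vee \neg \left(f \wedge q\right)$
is always true.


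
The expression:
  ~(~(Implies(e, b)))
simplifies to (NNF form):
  b | ~e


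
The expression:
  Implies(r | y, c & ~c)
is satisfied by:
  {y: False, r: False}


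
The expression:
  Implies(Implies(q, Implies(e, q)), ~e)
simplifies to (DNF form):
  ~e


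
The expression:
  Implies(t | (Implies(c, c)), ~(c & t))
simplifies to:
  ~c | ~t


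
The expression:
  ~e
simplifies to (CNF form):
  ~e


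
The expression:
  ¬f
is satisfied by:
  {f: False}


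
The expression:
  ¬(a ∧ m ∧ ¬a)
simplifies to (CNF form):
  True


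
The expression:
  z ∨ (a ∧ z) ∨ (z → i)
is always true.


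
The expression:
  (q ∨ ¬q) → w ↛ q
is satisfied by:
  {w: True, q: False}


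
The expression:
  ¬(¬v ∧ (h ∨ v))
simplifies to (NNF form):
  v ∨ ¬h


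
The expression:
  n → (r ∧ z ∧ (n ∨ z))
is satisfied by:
  {z: True, r: True, n: False}
  {z: True, r: False, n: False}
  {r: True, z: False, n: False}
  {z: False, r: False, n: False}
  {n: True, z: True, r: True}


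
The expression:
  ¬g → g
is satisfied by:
  {g: True}


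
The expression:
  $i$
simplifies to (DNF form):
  $i$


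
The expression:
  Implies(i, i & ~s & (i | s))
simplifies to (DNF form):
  ~i | ~s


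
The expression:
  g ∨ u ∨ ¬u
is always true.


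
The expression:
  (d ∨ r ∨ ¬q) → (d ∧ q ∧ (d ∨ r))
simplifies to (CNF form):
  q ∧ (d ∨ ¬r)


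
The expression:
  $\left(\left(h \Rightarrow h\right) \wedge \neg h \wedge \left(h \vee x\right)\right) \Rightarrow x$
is always true.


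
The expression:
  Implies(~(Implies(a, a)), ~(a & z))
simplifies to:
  True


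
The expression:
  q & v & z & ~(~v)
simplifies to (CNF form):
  q & v & z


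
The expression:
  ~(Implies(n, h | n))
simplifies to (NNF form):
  False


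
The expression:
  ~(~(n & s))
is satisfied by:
  {s: True, n: True}


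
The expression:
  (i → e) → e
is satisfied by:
  {i: True, e: True}
  {i: True, e: False}
  {e: True, i: False}


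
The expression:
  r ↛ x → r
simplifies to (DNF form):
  True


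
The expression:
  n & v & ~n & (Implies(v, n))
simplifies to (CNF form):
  False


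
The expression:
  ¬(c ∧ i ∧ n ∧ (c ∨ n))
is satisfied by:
  {c: False, n: False, i: False}
  {i: True, c: False, n: False}
  {n: True, c: False, i: False}
  {i: True, n: True, c: False}
  {c: True, i: False, n: False}
  {i: True, c: True, n: False}
  {n: True, c: True, i: False}


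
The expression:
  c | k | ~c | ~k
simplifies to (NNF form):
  True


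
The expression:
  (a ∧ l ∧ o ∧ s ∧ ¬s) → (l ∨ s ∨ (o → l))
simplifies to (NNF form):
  True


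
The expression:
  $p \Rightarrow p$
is always true.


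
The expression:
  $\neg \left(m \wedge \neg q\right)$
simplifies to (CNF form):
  $q \vee \neg m$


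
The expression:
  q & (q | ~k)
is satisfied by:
  {q: True}


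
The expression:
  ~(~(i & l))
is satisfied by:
  {i: True, l: True}


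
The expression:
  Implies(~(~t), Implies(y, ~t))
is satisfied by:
  {t: False, y: False}
  {y: True, t: False}
  {t: True, y: False}


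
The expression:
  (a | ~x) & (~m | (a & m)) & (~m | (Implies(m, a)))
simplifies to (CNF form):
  (a | ~m) & (a | ~x)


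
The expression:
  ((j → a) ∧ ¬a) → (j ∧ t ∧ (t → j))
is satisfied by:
  {a: True, j: True}
  {a: True, j: False}
  {j: True, a: False}


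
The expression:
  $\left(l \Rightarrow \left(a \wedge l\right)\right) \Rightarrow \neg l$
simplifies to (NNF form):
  $\neg a \vee \neg l$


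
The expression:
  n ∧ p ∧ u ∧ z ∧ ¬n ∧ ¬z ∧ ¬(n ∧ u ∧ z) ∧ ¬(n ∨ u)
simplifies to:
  False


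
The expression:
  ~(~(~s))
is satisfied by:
  {s: False}


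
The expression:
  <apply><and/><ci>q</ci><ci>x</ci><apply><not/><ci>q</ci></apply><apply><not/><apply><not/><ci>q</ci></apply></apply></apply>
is never true.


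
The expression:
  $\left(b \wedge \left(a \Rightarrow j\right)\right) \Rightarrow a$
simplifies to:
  $a \vee \neg b$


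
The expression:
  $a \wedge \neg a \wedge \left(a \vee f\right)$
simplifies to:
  $\text{False}$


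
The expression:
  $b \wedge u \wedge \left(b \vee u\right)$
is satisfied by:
  {u: True, b: True}


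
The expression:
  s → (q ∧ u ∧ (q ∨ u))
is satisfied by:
  {u: True, q: True, s: False}
  {u: True, q: False, s: False}
  {q: True, u: False, s: False}
  {u: False, q: False, s: False}
  {u: True, s: True, q: True}


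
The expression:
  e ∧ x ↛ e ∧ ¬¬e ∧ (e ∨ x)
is never true.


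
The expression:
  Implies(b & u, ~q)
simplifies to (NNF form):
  ~b | ~q | ~u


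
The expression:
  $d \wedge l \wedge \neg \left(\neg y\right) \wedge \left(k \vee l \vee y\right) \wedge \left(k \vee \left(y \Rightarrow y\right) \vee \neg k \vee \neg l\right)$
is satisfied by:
  {d: True, y: True, l: True}


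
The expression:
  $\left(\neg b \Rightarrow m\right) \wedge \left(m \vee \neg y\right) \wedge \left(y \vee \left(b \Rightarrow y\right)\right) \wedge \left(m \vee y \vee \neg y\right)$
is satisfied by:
  {m: True, y: True, b: False}
  {m: True, b: False, y: False}
  {m: True, y: True, b: True}


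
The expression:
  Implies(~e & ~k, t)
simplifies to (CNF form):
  e | k | t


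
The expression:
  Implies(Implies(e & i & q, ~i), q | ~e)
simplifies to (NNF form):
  q | ~e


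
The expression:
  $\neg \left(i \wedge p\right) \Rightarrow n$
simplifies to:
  $n \vee \left(i \wedge p\right)$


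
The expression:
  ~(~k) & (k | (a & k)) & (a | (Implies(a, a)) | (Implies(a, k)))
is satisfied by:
  {k: True}


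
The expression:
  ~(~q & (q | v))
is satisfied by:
  {q: True, v: False}
  {v: False, q: False}
  {v: True, q: True}


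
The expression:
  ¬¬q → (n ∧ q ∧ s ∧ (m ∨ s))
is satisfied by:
  {n: True, s: True, q: False}
  {n: True, s: False, q: False}
  {s: True, n: False, q: False}
  {n: False, s: False, q: False}
  {n: True, q: True, s: True}


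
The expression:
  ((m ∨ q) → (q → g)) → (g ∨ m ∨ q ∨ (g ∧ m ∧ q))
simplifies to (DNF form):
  g ∨ m ∨ q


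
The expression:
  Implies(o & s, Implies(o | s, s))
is always true.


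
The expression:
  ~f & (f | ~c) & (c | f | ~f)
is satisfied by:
  {f: False, c: False}


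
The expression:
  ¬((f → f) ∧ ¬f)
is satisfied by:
  {f: True}


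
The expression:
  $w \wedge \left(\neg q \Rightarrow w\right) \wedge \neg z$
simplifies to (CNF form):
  $w \wedge \neg z$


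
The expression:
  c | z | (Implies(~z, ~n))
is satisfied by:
  {z: True, c: True, n: False}
  {z: True, c: False, n: False}
  {c: True, z: False, n: False}
  {z: False, c: False, n: False}
  {n: True, z: True, c: True}
  {n: True, z: True, c: False}
  {n: True, c: True, z: False}


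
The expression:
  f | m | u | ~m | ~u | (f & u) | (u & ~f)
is always true.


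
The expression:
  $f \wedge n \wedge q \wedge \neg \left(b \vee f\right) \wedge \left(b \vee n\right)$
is never true.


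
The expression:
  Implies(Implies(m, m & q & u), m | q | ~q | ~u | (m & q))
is always true.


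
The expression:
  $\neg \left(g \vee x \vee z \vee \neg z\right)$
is never true.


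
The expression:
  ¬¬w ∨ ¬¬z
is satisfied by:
  {z: True, w: True}
  {z: True, w: False}
  {w: True, z: False}


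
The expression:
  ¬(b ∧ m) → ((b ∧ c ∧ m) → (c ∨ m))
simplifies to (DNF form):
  True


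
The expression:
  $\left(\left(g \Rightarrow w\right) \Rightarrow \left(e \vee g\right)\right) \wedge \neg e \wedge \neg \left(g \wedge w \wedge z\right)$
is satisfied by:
  {g: True, w: False, z: False, e: False}
  {g: True, z: True, w: False, e: False}
  {g: True, w: True, z: False, e: False}


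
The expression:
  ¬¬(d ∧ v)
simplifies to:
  d ∧ v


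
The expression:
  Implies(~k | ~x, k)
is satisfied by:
  {k: True}


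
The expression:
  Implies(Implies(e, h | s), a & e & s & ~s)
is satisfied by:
  {e: True, h: False, s: False}


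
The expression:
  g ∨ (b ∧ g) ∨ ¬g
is always true.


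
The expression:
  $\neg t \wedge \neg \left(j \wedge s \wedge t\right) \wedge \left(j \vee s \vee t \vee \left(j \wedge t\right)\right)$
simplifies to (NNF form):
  $\neg t \wedge \left(j \vee s\right)$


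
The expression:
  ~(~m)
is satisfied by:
  {m: True}


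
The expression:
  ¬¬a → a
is always true.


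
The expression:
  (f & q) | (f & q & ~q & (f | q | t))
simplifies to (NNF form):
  f & q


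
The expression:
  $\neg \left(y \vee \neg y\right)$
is never true.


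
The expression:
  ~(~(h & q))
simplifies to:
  h & q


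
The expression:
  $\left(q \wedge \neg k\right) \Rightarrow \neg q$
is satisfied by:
  {k: True, q: False}
  {q: False, k: False}
  {q: True, k: True}


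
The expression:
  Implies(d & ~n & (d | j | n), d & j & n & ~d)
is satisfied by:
  {n: True, d: False}
  {d: False, n: False}
  {d: True, n: True}


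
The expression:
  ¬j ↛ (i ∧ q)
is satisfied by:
  {q: False, j: False, i: False}
  {i: True, q: False, j: False}
  {q: True, i: False, j: False}


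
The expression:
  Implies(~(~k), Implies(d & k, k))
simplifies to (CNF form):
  True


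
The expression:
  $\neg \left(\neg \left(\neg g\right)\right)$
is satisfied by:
  {g: False}


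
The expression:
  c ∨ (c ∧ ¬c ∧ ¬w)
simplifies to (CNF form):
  c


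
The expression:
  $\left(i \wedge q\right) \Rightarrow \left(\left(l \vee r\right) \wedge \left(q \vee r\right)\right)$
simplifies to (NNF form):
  $l \vee r \vee \neg i \vee \neg q$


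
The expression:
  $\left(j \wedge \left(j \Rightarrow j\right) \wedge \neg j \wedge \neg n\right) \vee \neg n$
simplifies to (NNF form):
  $\neg n$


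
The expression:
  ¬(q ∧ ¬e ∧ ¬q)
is always true.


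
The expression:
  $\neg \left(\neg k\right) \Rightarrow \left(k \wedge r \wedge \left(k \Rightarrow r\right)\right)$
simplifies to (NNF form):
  $r \vee \neg k$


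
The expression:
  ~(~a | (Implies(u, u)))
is never true.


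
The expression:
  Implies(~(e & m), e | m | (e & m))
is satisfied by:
  {m: True, e: True}
  {m: True, e: False}
  {e: True, m: False}


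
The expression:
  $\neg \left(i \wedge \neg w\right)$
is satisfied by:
  {w: True, i: False}
  {i: False, w: False}
  {i: True, w: True}


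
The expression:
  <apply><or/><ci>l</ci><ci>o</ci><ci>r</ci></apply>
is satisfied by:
  {r: True, o: True, l: True}
  {r: True, o: True, l: False}
  {r: True, l: True, o: False}
  {r: True, l: False, o: False}
  {o: True, l: True, r: False}
  {o: True, l: False, r: False}
  {l: True, o: False, r: False}


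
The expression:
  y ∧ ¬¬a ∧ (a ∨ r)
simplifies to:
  a ∧ y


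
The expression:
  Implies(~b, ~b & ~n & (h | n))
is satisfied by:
  {b: True, h: True, n: False}
  {b: True, n: False, h: False}
  {b: True, h: True, n: True}
  {b: True, n: True, h: False}
  {h: True, n: False, b: False}


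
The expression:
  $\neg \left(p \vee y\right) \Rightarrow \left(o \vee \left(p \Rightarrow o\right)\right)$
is always true.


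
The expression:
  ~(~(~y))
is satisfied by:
  {y: False}


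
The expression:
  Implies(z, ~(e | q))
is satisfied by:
  {e: False, z: False, q: False}
  {q: True, e: False, z: False}
  {e: True, q: False, z: False}
  {q: True, e: True, z: False}
  {z: True, q: False, e: False}


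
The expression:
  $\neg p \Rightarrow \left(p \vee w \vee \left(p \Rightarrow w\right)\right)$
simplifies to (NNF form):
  $\text{True}$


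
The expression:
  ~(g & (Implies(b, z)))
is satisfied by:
  {b: True, g: False, z: False}
  {b: False, g: False, z: False}
  {z: True, b: True, g: False}
  {z: True, b: False, g: False}
  {g: True, b: True, z: False}


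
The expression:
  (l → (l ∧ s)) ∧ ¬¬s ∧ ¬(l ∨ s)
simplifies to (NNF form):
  False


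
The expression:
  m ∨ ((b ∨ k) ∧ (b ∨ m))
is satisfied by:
  {b: True, m: True}
  {b: True, m: False}
  {m: True, b: False}


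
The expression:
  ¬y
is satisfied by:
  {y: False}


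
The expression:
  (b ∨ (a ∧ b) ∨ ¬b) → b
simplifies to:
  b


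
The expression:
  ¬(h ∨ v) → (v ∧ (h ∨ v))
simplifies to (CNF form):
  h ∨ v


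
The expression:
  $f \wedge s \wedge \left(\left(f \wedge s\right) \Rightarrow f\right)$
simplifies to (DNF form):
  $f \wedge s$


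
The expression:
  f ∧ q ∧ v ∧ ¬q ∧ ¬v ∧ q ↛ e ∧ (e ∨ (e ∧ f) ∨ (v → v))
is never true.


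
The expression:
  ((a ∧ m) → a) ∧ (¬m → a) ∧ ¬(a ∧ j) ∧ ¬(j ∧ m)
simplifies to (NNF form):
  ¬j ∧ (a ∨ m)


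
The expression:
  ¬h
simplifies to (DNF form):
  ¬h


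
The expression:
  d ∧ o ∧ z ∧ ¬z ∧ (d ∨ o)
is never true.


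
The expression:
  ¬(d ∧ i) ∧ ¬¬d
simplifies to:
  d ∧ ¬i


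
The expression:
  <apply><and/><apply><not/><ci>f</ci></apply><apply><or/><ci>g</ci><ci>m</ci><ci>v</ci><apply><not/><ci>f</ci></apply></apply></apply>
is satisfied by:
  {f: False}


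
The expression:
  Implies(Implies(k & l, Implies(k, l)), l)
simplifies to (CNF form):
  l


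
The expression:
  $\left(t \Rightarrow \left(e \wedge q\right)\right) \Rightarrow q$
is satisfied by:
  {t: True, q: True}
  {t: True, q: False}
  {q: True, t: False}


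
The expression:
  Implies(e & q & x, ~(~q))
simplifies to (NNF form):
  True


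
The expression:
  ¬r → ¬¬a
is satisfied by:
  {r: True, a: True}
  {r: True, a: False}
  {a: True, r: False}


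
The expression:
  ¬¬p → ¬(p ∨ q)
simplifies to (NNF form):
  ¬p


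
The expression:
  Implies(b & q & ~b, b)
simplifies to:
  True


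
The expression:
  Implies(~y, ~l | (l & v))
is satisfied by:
  {y: True, v: True, l: False}
  {y: True, l: False, v: False}
  {v: True, l: False, y: False}
  {v: False, l: False, y: False}
  {y: True, v: True, l: True}
  {y: True, l: True, v: False}
  {v: True, l: True, y: False}


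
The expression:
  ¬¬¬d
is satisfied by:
  {d: False}


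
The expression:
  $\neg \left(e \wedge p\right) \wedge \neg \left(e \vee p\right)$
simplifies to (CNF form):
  $\neg e \wedge \neg p$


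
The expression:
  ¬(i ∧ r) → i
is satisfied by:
  {i: True}


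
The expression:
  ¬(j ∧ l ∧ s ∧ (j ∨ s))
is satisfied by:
  {l: False, s: False, j: False}
  {j: True, l: False, s: False}
  {s: True, l: False, j: False}
  {j: True, s: True, l: False}
  {l: True, j: False, s: False}
  {j: True, l: True, s: False}
  {s: True, l: True, j: False}


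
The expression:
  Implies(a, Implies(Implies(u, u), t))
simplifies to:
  t | ~a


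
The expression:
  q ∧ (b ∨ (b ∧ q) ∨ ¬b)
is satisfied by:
  {q: True}


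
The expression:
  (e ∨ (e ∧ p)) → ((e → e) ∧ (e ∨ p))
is always true.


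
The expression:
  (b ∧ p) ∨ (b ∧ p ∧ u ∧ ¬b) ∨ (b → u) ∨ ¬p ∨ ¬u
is always true.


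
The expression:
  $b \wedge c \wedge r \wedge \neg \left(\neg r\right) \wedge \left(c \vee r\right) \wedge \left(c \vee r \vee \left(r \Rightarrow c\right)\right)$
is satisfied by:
  {r: True, c: True, b: True}


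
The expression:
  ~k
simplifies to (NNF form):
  ~k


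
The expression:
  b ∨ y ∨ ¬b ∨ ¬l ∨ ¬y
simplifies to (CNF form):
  True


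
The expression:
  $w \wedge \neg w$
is never true.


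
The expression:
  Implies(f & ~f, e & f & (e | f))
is always true.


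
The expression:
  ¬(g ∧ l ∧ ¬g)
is always true.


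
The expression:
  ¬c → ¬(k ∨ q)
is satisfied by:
  {c: True, q: False, k: False}
  {c: True, k: True, q: False}
  {c: True, q: True, k: False}
  {c: True, k: True, q: True}
  {k: False, q: False, c: False}


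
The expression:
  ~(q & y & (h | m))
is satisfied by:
  {m: False, h: False, q: False, y: False}
  {h: True, y: False, m: False, q: False}
  {m: True, y: False, h: False, q: False}
  {h: True, m: True, y: False, q: False}
  {y: True, m: False, h: False, q: False}
  {y: True, h: True, m: False, q: False}
  {y: True, m: True, h: False, q: False}
  {y: True, h: True, m: True, q: False}
  {q: True, y: False, m: False, h: False}
  {q: True, h: True, y: False, m: False}
  {q: True, m: True, y: False, h: False}
  {q: True, h: True, m: True, y: False}
  {q: True, y: True, m: False, h: False}


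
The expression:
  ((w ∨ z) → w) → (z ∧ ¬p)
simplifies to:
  z ∧ (¬p ∨ ¬w)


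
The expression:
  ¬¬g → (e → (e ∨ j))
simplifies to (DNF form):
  True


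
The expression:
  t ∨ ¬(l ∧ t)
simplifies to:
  True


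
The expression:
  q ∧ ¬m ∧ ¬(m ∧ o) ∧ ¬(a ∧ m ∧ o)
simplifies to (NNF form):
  q ∧ ¬m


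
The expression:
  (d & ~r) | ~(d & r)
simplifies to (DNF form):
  ~d | ~r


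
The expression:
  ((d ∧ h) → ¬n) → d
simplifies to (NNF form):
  d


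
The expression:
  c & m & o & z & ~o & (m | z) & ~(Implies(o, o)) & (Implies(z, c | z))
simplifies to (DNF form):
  False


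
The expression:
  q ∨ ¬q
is always true.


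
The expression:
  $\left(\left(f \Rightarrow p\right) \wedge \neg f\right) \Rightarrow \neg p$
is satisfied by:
  {f: True, p: False}
  {p: False, f: False}
  {p: True, f: True}


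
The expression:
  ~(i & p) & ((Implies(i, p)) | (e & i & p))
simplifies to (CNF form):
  ~i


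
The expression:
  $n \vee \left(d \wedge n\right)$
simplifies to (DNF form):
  $n$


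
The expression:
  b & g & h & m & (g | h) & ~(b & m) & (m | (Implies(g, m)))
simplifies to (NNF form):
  False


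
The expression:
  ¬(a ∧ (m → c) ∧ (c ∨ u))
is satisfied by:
  {m: True, u: False, a: False, c: False}
  {m: False, u: False, a: False, c: False}
  {u: True, m: True, c: False, a: False}
  {u: True, c: False, m: False, a: False}
  {c: True, m: True, u: False, a: False}
  {c: True, m: False, u: False, a: False}
  {c: True, u: True, m: True, a: False}
  {c: True, u: True, m: False, a: False}
  {a: True, m: True, u: False, c: False}
  {a: True, m: False, u: False, c: False}
  {a: True, u: True, m: True, c: False}


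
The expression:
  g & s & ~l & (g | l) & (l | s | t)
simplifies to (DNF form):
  g & s & ~l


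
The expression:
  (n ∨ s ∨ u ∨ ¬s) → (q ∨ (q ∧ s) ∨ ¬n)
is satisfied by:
  {q: True, n: False}
  {n: False, q: False}
  {n: True, q: True}


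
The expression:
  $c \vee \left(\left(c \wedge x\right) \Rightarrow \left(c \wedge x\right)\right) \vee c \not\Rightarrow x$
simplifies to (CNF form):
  $\text{True}$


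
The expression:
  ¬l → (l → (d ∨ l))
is always true.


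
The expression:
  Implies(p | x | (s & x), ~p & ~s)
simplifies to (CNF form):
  ~p & (~s | ~x)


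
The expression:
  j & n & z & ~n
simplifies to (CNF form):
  False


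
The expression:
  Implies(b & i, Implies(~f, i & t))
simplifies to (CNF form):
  f | t | ~b | ~i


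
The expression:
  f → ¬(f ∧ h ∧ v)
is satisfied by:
  {h: False, v: False, f: False}
  {f: True, h: False, v: False}
  {v: True, h: False, f: False}
  {f: True, v: True, h: False}
  {h: True, f: False, v: False}
  {f: True, h: True, v: False}
  {v: True, h: True, f: False}


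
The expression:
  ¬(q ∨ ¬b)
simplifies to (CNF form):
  b ∧ ¬q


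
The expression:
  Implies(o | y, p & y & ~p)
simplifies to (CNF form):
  ~o & ~y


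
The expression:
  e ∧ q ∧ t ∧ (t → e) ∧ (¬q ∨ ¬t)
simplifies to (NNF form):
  False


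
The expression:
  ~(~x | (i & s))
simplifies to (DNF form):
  (x & ~i) | (x & ~s)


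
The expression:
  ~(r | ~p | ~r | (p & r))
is never true.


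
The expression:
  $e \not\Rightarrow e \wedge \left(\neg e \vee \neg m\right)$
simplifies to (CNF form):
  $\text{False}$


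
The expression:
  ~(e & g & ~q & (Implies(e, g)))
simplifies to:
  q | ~e | ~g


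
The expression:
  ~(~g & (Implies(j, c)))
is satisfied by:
  {g: True, j: True, c: False}
  {g: True, c: False, j: False}
  {g: True, j: True, c: True}
  {g: True, c: True, j: False}
  {j: True, c: False, g: False}


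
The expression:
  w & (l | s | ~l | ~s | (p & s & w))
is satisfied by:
  {w: True}


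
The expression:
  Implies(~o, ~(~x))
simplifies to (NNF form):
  o | x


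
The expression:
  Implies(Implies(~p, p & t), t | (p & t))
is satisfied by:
  {t: True, p: False}
  {p: False, t: False}
  {p: True, t: True}


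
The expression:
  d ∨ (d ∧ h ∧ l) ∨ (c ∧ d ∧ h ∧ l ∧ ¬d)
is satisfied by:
  {d: True}


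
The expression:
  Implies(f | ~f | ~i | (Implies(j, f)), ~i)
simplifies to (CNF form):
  ~i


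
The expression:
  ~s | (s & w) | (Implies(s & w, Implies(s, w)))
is always true.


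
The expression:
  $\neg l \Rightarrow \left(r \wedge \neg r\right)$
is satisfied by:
  {l: True}


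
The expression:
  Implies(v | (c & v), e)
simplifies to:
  e | ~v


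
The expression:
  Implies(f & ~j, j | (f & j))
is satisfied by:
  {j: True, f: False}
  {f: False, j: False}
  {f: True, j: True}


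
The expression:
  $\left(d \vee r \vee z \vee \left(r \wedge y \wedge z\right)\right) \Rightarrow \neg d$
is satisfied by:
  {d: False}


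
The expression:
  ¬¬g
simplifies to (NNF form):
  g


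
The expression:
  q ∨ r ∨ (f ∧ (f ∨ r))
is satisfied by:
  {r: True, q: True, f: True}
  {r: True, q: True, f: False}
  {r: True, f: True, q: False}
  {r: True, f: False, q: False}
  {q: True, f: True, r: False}
  {q: True, f: False, r: False}
  {f: True, q: False, r: False}


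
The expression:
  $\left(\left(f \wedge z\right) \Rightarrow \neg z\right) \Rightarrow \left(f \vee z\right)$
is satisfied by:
  {z: True, f: True}
  {z: True, f: False}
  {f: True, z: False}


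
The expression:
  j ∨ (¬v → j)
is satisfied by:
  {v: True, j: True}
  {v: True, j: False}
  {j: True, v: False}


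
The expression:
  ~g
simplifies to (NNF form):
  ~g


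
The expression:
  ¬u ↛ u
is always true.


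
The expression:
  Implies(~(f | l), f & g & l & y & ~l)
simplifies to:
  f | l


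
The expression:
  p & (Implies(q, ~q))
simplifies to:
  p & ~q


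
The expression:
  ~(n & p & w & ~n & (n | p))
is always true.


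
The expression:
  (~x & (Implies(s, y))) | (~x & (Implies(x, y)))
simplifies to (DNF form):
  ~x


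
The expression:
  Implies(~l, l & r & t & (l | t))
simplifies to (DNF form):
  l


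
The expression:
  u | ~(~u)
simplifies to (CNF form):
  u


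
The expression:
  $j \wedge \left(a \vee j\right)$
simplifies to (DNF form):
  $j$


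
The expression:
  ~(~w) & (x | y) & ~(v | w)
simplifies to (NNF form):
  False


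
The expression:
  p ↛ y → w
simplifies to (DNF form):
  w ∨ y ∨ ¬p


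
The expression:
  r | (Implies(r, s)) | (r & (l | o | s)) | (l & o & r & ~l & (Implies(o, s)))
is always true.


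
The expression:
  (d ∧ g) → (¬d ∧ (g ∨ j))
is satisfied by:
  {g: False, d: False}
  {d: True, g: False}
  {g: True, d: False}


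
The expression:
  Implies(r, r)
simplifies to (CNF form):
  True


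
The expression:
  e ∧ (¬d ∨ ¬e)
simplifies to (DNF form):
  e ∧ ¬d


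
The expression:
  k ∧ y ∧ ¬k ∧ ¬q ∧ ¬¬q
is never true.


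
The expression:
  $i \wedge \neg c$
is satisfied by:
  {i: True, c: False}


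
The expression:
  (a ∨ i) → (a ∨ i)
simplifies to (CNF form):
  True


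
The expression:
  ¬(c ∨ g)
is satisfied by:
  {g: False, c: False}


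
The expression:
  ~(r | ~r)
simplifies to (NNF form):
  False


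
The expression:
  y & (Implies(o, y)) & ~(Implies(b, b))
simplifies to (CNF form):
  False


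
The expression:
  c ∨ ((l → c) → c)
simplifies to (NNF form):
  c ∨ l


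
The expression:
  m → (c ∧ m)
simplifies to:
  c ∨ ¬m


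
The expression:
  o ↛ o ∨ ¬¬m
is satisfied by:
  {m: True}


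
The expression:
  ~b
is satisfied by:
  {b: False}


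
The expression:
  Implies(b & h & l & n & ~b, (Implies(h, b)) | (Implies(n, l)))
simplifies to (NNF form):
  True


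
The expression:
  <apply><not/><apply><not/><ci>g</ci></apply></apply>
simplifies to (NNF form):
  <ci>g</ci>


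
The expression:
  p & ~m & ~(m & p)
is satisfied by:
  {p: True, m: False}


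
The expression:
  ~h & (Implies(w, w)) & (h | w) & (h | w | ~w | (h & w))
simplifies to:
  w & ~h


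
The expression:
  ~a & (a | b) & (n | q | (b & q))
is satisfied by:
  {b: True, n: True, q: True, a: False}
  {b: True, n: True, q: False, a: False}
  {b: True, q: True, n: False, a: False}


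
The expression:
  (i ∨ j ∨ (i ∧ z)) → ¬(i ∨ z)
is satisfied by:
  {z: False, i: False, j: False}
  {j: True, z: False, i: False}
  {z: True, j: False, i: False}


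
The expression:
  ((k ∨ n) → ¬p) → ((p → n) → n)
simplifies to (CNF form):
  n ∨ p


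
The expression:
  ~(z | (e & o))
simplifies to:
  ~z & (~e | ~o)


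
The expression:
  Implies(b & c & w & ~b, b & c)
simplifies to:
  True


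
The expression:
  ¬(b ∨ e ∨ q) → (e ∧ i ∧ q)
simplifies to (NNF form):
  b ∨ e ∨ q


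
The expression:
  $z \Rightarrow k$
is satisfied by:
  {k: True, z: False}
  {z: False, k: False}
  {z: True, k: True}


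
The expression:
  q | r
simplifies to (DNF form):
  q | r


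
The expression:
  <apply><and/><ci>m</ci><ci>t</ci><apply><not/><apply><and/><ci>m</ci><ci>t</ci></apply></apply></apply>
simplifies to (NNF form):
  <false/>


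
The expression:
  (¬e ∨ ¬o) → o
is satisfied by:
  {o: True}


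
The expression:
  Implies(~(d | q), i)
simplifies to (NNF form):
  d | i | q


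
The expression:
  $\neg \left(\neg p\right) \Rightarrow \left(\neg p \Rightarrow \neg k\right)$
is always true.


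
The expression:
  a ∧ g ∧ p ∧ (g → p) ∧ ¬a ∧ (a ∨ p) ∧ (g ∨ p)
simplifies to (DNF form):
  False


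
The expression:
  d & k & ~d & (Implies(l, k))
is never true.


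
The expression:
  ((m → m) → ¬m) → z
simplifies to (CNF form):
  m ∨ z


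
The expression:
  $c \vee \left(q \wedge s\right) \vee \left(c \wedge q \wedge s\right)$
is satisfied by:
  {c: True, s: True, q: True}
  {c: True, s: True, q: False}
  {c: True, q: True, s: False}
  {c: True, q: False, s: False}
  {s: True, q: True, c: False}


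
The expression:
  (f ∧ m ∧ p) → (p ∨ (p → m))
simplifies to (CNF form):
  True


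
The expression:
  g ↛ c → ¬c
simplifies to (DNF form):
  True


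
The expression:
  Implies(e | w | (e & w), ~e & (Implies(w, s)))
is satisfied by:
  {s: True, w: False, e: False}
  {w: False, e: False, s: False}
  {s: True, w: True, e: False}


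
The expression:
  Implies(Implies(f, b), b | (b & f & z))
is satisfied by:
  {b: True, f: True}
  {b: True, f: False}
  {f: True, b: False}


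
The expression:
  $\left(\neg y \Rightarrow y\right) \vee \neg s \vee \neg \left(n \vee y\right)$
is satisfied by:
  {y: True, s: False, n: False}
  {s: False, n: False, y: False}
  {y: True, n: True, s: False}
  {n: True, s: False, y: False}
  {y: True, s: True, n: False}
  {s: True, y: False, n: False}
  {y: True, n: True, s: True}


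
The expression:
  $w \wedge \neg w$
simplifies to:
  $\text{False}$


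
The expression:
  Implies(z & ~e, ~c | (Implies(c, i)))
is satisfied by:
  {i: True, e: True, c: False, z: False}
  {i: True, c: False, e: False, z: False}
  {e: True, i: False, c: False, z: False}
  {i: False, c: False, e: False, z: False}
  {z: True, i: True, e: True, c: False}
  {z: True, i: True, c: False, e: False}
  {z: True, e: True, i: False, c: False}
  {z: True, i: False, c: False, e: False}
  {i: True, c: True, e: True, z: False}
  {i: True, c: True, z: False, e: False}
  {c: True, e: True, z: False, i: False}
  {c: True, z: False, e: False, i: False}
  {i: True, c: True, z: True, e: True}
  {i: True, c: True, z: True, e: False}
  {c: True, z: True, e: True, i: False}


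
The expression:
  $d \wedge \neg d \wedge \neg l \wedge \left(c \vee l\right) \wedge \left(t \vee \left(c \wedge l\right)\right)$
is never true.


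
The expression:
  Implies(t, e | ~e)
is always true.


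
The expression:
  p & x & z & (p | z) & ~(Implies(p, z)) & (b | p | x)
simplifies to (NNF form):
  False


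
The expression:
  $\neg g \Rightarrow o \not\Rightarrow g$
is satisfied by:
  {o: True, g: True}
  {o: True, g: False}
  {g: True, o: False}


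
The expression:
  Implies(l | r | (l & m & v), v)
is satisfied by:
  {v: True, r: False, l: False}
  {v: True, l: True, r: False}
  {v: True, r: True, l: False}
  {v: True, l: True, r: True}
  {l: False, r: False, v: False}


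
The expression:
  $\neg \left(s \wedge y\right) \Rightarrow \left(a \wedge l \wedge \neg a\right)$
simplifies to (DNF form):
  $s \wedge y$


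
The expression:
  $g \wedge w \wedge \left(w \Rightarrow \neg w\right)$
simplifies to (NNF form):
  $\text{False}$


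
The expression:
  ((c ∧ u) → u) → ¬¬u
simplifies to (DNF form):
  u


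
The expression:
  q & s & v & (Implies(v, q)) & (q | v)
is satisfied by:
  {s: True, q: True, v: True}


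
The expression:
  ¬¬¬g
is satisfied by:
  {g: False}


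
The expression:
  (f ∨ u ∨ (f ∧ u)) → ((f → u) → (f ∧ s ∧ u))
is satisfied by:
  {f: True, s: True, u: False}
  {f: True, s: False, u: False}
  {s: True, f: False, u: False}
  {f: False, s: False, u: False}
  {u: True, f: True, s: True}


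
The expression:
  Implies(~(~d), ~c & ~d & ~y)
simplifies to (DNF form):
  ~d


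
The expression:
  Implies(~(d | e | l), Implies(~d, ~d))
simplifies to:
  True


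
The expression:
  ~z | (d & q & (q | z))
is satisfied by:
  {d: True, q: True, z: False}
  {d: True, q: False, z: False}
  {q: True, d: False, z: False}
  {d: False, q: False, z: False}
  {d: True, z: True, q: True}


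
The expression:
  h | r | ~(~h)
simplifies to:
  h | r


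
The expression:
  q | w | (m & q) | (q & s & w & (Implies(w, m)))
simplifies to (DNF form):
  q | w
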